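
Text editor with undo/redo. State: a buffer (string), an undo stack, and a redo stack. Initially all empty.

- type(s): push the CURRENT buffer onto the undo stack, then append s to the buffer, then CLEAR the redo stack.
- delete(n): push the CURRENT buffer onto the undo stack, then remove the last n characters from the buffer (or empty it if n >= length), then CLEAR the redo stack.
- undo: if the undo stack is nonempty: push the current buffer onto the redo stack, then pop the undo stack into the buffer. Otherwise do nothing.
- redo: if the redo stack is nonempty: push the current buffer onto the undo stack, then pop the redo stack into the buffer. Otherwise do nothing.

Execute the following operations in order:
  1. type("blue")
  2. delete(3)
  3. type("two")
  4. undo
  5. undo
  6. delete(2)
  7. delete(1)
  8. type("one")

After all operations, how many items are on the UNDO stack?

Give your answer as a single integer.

Answer: 4

Derivation:
After op 1 (type): buf='blue' undo_depth=1 redo_depth=0
After op 2 (delete): buf='b' undo_depth=2 redo_depth=0
After op 3 (type): buf='btwo' undo_depth=3 redo_depth=0
After op 4 (undo): buf='b' undo_depth=2 redo_depth=1
After op 5 (undo): buf='blue' undo_depth=1 redo_depth=2
After op 6 (delete): buf='bl' undo_depth=2 redo_depth=0
After op 7 (delete): buf='b' undo_depth=3 redo_depth=0
After op 8 (type): buf='bone' undo_depth=4 redo_depth=0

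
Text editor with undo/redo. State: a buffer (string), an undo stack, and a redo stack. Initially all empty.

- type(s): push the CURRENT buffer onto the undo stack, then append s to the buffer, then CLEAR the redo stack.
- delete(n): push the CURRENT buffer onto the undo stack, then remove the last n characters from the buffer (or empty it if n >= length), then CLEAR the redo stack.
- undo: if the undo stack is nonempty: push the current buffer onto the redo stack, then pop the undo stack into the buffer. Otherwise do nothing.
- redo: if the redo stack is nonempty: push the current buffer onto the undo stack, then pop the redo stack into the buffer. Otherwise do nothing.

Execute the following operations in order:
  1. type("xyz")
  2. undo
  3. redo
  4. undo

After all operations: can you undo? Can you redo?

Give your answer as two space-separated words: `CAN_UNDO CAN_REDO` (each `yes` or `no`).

Answer: no yes

Derivation:
After op 1 (type): buf='xyz' undo_depth=1 redo_depth=0
After op 2 (undo): buf='(empty)' undo_depth=0 redo_depth=1
After op 3 (redo): buf='xyz' undo_depth=1 redo_depth=0
After op 4 (undo): buf='(empty)' undo_depth=0 redo_depth=1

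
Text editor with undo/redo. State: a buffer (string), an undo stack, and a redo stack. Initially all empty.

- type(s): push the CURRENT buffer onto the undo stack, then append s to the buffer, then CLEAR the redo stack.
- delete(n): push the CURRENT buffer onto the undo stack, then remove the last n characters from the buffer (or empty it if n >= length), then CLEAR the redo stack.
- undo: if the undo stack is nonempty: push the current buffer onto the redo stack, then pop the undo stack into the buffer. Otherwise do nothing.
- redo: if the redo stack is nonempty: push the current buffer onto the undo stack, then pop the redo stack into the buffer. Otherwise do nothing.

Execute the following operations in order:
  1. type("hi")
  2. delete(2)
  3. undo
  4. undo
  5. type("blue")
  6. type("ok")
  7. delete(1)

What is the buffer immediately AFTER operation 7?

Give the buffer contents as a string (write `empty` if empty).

After op 1 (type): buf='hi' undo_depth=1 redo_depth=0
After op 2 (delete): buf='(empty)' undo_depth=2 redo_depth=0
After op 3 (undo): buf='hi' undo_depth=1 redo_depth=1
After op 4 (undo): buf='(empty)' undo_depth=0 redo_depth=2
After op 5 (type): buf='blue' undo_depth=1 redo_depth=0
After op 6 (type): buf='blueok' undo_depth=2 redo_depth=0
After op 7 (delete): buf='blueo' undo_depth=3 redo_depth=0

Answer: blueo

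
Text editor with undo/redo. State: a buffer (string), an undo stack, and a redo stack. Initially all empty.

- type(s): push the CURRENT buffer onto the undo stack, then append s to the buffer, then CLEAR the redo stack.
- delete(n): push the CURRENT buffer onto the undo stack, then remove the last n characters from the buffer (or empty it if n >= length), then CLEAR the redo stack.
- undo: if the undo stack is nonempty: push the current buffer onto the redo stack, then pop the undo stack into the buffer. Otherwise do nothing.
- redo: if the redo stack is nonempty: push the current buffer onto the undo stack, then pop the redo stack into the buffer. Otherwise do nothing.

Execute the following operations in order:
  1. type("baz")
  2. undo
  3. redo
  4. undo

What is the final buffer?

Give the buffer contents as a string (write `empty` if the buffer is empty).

Answer: empty

Derivation:
After op 1 (type): buf='baz' undo_depth=1 redo_depth=0
After op 2 (undo): buf='(empty)' undo_depth=0 redo_depth=1
After op 3 (redo): buf='baz' undo_depth=1 redo_depth=0
After op 4 (undo): buf='(empty)' undo_depth=0 redo_depth=1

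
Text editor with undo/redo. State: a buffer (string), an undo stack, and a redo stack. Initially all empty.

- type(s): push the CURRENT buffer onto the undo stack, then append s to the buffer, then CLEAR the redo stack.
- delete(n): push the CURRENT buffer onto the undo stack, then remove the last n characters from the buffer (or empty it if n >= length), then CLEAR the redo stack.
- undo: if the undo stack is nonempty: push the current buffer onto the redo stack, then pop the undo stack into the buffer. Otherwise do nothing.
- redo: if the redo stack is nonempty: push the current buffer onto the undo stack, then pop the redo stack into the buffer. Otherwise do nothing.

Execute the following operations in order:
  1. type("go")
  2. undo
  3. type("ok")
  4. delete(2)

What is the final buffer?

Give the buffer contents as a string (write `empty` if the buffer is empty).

Answer: empty

Derivation:
After op 1 (type): buf='go' undo_depth=1 redo_depth=0
After op 2 (undo): buf='(empty)' undo_depth=0 redo_depth=1
After op 3 (type): buf='ok' undo_depth=1 redo_depth=0
After op 4 (delete): buf='(empty)' undo_depth=2 redo_depth=0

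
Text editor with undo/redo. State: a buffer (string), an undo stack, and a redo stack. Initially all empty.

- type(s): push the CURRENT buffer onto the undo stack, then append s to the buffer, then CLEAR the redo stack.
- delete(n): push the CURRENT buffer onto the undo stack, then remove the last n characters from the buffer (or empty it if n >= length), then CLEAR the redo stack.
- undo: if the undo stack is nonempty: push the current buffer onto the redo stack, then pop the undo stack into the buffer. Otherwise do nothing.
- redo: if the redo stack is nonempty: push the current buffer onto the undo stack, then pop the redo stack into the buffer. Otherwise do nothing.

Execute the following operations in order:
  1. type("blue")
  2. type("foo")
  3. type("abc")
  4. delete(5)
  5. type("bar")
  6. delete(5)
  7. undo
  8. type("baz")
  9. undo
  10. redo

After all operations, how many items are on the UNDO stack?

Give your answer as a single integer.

Answer: 6

Derivation:
After op 1 (type): buf='blue' undo_depth=1 redo_depth=0
After op 2 (type): buf='bluefoo' undo_depth=2 redo_depth=0
After op 3 (type): buf='bluefooabc' undo_depth=3 redo_depth=0
After op 4 (delete): buf='bluef' undo_depth=4 redo_depth=0
After op 5 (type): buf='bluefbar' undo_depth=5 redo_depth=0
After op 6 (delete): buf='blu' undo_depth=6 redo_depth=0
After op 7 (undo): buf='bluefbar' undo_depth=5 redo_depth=1
After op 8 (type): buf='bluefbarbaz' undo_depth=6 redo_depth=0
After op 9 (undo): buf='bluefbar' undo_depth=5 redo_depth=1
After op 10 (redo): buf='bluefbarbaz' undo_depth=6 redo_depth=0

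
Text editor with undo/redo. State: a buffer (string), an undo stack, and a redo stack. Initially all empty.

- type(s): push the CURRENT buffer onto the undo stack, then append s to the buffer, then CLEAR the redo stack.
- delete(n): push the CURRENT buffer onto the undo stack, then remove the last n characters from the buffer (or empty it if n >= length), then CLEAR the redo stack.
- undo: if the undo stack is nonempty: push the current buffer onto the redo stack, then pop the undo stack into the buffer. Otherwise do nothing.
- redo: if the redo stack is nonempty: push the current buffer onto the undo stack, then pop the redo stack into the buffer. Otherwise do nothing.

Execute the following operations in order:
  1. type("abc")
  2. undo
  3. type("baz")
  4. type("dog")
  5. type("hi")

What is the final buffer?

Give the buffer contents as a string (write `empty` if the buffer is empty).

Answer: bazdoghi

Derivation:
After op 1 (type): buf='abc' undo_depth=1 redo_depth=0
After op 2 (undo): buf='(empty)' undo_depth=0 redo_depth=1
After op 3 (type): buf='baz' undo_depth=1 redo_depth=0
After op 4 (type): buf='bazdog' undo_depth=2 redo_depth=0
After op 5 (type): buf='bazdoghi' undo_depth=3 redo_depth=0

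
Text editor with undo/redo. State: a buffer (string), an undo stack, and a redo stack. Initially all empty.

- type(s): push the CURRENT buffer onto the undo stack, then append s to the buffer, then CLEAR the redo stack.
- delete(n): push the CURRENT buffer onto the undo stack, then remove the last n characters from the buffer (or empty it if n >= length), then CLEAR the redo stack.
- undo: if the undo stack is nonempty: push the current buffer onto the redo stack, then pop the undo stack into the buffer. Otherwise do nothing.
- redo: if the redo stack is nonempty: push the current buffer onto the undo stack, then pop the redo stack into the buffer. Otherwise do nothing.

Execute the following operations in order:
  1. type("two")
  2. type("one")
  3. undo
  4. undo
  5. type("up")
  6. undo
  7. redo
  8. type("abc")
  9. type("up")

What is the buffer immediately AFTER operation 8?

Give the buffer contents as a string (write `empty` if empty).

After op 1 (type): buf='two' undo_depth=1 redo_depth=0
After op 2 (type): buf='twoone' undo_depth=2 redo_depth=0
After op 3 (undo): buf='two' undo_depth=1 redo_depth=1
After op 4 (undo): buf='(empty)' undo_depth=0 redo_depth=2
After op 5 (type): buf='up' undo_depth=1 redo_depth=0
After op 6 (undo): buf='(empty)' undo_depth=0 redo_depth=1
After op 7 (redo): buf='up' undo_depth=1 redo_depth=0
After op 8 (type): buf='upabc' undo_depth=2 redo_depth=0

Answer: upabc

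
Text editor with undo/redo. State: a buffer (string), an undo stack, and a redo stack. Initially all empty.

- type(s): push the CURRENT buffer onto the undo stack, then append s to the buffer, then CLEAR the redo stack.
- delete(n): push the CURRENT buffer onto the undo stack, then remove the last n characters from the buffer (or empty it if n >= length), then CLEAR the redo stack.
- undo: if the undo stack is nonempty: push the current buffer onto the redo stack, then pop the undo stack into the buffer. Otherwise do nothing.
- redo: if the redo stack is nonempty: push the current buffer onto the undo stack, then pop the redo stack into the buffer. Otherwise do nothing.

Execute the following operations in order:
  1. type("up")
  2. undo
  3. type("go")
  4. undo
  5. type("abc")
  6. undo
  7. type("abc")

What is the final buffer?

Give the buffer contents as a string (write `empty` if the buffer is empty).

After op 1 (type): buf='up' undo_depth=1 redo_depth=0
After op 2 (undo): buf='(empty)' undo_depth=0 redo_depth=1
After op 3 (type): buf='go' undo_depth=1 redo_depth=0
After op 4 (undo): buf='(empty)' undo_depth=0 redo_depth=1
After op 5 (type): buf='abc' undo_depth=1 redo_depth=0
After op 6 (undo): buf='(empty)' undo_depth=0 redo_depth=1
After op 7 (type): buf='abc' undo_depth=1 redo_depth=0

Answer: abc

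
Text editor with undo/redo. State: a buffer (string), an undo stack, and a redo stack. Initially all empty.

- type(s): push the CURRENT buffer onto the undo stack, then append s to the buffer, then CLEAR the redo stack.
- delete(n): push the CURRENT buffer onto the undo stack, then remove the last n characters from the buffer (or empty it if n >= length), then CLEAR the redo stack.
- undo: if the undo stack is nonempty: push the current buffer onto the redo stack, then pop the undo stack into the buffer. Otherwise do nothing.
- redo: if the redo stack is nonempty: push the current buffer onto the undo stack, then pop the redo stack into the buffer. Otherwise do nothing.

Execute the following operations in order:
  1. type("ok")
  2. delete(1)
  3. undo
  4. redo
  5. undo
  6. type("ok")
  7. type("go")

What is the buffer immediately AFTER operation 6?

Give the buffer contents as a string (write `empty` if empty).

Answer: okok

Derivation:
After op 1 (type): buf='ok' undo_depth=1 redo_depth=0
After op 2 (delete): buf='o' undo_depth=2 redo_depth=0
After op 3 (undo): buf='ok' undo_depth=1 redo_depth=1
After op 4 (redo): buf='o' undo_depth=2 redo_depth=0
After op 5 (undo): buf='ok' undo_depth=1 redo_depth=1
After op 6 (type): buf='okok' undo_depth=2 redo_depth=0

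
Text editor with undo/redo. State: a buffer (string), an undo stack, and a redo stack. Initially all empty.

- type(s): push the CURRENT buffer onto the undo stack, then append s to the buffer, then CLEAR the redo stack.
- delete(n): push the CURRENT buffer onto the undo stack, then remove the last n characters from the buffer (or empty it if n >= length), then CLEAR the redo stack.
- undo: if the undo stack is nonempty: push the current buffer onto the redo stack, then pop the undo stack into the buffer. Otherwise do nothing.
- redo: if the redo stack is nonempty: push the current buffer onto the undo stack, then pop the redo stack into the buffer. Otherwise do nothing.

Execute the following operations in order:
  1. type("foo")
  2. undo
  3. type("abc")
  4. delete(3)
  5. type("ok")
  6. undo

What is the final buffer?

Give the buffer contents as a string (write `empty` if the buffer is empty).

After op 1 (type): buf='foo' undo_depth=1 redo_depth=0
After op 2 (undo): buf='(empty)' undo_depth=0 redo_depth=1
After op 3 (type): buf='abc' undo_depth=1 redo_depth=0
After op 4 (delete): buf='(empty)' undo_depth=2 redo_depth=0
After op 5 (type): buf='ok' undo_depth=3 redo_depth=0
After op 6 (undo): buf='(empty)' undo_depth=2 redo_depth=1

Answer: empty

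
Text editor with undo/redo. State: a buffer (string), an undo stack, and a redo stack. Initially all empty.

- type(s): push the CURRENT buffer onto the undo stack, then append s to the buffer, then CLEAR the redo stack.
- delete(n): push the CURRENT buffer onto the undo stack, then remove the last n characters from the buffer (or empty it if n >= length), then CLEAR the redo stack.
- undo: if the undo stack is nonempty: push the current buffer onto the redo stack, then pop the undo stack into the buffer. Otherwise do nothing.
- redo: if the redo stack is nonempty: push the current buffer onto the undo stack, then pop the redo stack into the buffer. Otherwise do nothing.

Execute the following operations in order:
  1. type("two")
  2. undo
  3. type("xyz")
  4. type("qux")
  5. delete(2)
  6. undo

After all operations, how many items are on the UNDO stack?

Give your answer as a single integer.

Answer: 2

Derivation:
After op 1 (type): buf='two' undo_depth=1 redo_depth=0
After op 2 (undo): buf='(empty)' undo_depth=0 redo_depth=1
After op 3 (type): buf='xyz' undo_depth=1 redo_depth=0
After op 4 (type): buf='xyzqux' undo_depth=2 redo_depth=0
After op 5 (delete): buf='xyzq' undo_depth=3 redo_depth=0
After op 6 (undo): buf='xyzqux' undo_depth=2 redo_depth=1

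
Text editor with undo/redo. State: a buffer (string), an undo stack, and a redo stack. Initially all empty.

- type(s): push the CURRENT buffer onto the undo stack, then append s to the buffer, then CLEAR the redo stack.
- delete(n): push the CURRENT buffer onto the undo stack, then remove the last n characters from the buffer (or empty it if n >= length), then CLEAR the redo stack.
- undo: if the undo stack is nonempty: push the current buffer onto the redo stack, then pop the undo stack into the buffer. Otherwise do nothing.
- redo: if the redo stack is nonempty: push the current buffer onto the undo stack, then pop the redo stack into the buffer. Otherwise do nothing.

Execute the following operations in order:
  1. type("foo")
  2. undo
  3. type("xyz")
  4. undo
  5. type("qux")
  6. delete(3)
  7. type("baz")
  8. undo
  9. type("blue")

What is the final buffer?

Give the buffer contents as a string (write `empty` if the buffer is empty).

After op 1 (type): buf='foo' undo_depth=1 redo_depth=0
After op 2 (undo): buf='(empty)' undo_depth=0 redo_depth=1
After op 3 (type): buf='xyz' undo_depth=1 redo_depth=0
After op 4 (undo): buf='(empty)' undo_depth=0 redo_depth=1
After op 5 (type): buf='qux' undo_depth=1 redo_depth=0
After op 6 (delete): buf='(empty)' undo_depth=2 redo_depth=0
After op 7 (type): buf='baz' undo_depth=3 redo_depth=0
After op 8 (undo): buf='(empty)' undo_depth=2 redo_depth=1
After op 9 (type): buf='blue' undo_depth=3 redo_depth=0

Answer: blue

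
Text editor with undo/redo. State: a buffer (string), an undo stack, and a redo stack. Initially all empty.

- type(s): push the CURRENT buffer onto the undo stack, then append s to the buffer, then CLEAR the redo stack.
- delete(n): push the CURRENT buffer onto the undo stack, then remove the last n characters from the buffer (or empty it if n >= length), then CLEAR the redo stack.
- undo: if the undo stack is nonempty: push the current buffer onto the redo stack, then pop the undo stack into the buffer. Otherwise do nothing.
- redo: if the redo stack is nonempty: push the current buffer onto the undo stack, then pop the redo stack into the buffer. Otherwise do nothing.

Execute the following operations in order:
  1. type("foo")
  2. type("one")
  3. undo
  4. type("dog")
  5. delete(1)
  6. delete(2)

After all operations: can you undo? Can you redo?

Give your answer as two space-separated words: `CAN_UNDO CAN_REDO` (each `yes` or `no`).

After op 1 (type): buf='foo' undo_depth=1 redo_depth=0
After op 2 (type): buf='fooone' undo_depth=2 redo_depth=0
After op 3 (undo): buf='foo' undo_depth=1 redo_depth=1
After op 4 (type): buf='foodog' undo_depth=2 redo_depth=0
After op 5 (delete): buf='foodo' undo_depth=3 redo_depth=0
After op 6 (delete): buf='foo' undo_depth=4 redo_depth=0

Answer: yes no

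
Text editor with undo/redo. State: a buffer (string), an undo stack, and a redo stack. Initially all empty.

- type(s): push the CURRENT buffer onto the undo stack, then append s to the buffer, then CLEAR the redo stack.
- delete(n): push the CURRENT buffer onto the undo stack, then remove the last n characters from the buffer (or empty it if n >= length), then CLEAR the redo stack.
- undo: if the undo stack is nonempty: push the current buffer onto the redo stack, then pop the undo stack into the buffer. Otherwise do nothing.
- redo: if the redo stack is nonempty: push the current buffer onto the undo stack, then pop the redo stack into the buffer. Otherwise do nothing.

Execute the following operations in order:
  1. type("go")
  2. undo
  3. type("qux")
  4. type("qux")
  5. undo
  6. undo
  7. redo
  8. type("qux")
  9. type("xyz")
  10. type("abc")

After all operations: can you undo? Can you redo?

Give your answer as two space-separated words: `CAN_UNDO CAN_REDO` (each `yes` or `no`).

Answer: yes no

Derivation:
After op 1 (type): buf='go' undo_depth=1 redo_depth=0
After op 2 (undo): buf='(empty)' undo_depth=0 redo_depth=1
After op 3 (type): buf='qux' undo_depth=1 redo_depth=0
After op 4 (type): buf='quxqux' undo_depth=2 redo_depth=0
After op 5 (undo): buf='qux' undo_depth=1 redo_depth=1
After op 6 (undo): buf='(empty)' undo_depth=0 redo_depth=2
After op 7 (redo): buf='qux' undo_depth=1 redo_depth=1
After op 8 (type): buf='quxqux' undo_depth=2 redo_depth=0
After op 9 (type): buf='quxquxxyz' undo_depth=3 redo_depth=0
After op 10 (type): buf='quxquxxyzabc' undo_depth=4 redo_depth=0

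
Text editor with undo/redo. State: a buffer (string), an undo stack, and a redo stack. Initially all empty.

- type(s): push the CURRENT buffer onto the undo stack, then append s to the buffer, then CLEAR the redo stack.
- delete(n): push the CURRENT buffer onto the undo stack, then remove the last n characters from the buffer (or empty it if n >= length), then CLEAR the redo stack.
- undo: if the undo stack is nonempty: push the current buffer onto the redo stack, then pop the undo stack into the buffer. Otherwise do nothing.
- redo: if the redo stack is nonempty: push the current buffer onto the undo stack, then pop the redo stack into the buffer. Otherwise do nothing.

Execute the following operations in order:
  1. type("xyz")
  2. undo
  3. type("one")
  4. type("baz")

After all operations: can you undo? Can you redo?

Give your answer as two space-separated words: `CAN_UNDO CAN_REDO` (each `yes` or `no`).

Answer: yes no

Derivation:
After op 1 (type): buf='xyz' undo_depth=1 redo_depth=0
After op 2 (undo): buf='(empty)' undo_depth=0 redo_depth=1
After op 3 (type): buf='one' undo_depth=1 redo_depth=0
After op 4 (type): buf='onebaz' undo_depth=2 redo_depth=0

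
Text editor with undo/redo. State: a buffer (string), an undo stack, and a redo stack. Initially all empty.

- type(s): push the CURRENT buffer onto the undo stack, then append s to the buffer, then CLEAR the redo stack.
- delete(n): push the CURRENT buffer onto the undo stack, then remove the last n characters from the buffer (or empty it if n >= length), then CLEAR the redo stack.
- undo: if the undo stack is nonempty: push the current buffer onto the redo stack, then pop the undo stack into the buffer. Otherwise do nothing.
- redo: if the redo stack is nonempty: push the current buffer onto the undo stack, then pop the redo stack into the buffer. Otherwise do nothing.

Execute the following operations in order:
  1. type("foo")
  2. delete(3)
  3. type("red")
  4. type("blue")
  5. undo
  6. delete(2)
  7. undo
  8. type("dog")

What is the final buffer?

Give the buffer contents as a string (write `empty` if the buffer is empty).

After op 1 (type): buf='foo' undo_depth=1 redo_depth=0
After op 2 (delete): buf='(empty)' undo_depth=2 redo_depth=0
After op 3 (type): buf='red' undo_depth=3 redo_depth=0
After op 4 (type): buf='redblue' undo_depth=4 redo_depth=0
After op 5 (undo): buf='red' undo_depth=3 redo_depth=1
After op 6 (delete): buf='r' undo_depth=4 redo_depth=0
After op 7 (undo): buf='red' undo_depth=3 redo_depth=1
After op 8 (type): buf='reddog' undo_depth=4 redo_depth=0

Answer: reddog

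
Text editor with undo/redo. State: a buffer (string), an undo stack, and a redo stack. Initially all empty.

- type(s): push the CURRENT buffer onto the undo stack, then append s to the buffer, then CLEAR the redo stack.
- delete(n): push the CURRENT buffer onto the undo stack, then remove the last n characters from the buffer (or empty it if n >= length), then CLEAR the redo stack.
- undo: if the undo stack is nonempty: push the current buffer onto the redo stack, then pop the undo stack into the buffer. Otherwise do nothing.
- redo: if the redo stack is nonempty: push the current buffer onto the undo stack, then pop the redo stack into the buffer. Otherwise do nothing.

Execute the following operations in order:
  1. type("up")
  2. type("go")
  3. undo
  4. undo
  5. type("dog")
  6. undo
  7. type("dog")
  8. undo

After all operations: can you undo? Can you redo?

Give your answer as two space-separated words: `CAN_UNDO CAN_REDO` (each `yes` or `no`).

Answer: no yes

Derivation:
After op 1 (type): buf='up' undo_depth=1 redo_depth=0
After op 2 (type): buf='upgo' undo_depth=2 redo_depth=0
After op 3 (undo): buf='up' undo_depth=1 redo_depth=1
After op 4 (undo): buf='(empty)' undo_depth=0 redo_depth=2
After op 5 (type): buf='dog' undo_depth=1 redo_depth=0
After op 6 (undo): buf='(empty)' undo_depth=0 redo_depth=1
After op 7 (type): buf='dog' undo_depth=1 redo_depth=0
After op 8 (undo): buf='(empty)' undo_depth=0 redo_depth=1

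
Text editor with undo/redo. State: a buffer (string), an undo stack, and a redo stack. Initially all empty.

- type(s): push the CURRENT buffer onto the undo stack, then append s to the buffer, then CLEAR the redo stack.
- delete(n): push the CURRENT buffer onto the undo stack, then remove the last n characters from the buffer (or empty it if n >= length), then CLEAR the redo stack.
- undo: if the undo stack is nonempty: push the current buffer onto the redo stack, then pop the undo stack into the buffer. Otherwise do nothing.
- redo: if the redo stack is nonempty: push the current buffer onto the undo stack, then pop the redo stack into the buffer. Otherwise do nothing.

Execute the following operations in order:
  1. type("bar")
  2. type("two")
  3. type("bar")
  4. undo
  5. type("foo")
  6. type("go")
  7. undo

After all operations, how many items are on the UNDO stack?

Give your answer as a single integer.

After op 1 (type): buf='bar' undo_depth=1 redo_depth=0
After op 2 (type): buf='bartwo' undo_depth=2 redo_depth=0
After op 3 (type): buf='bartwobar' undo_depth=3 redo_depth=0
After op 4 (undo): buf='bartwo' undo_depth=2 redo_depth=1
After op 5 (type): buf='bartwofoo' undo_depth=3 redo_depth=0
After op 6 (type): buf='bartwofoogo' undo_depth=4 redo_depth=0
After op 7 (undo): buf='bartwofoo' undo_depth=3 redo_depth=1

Answer: 3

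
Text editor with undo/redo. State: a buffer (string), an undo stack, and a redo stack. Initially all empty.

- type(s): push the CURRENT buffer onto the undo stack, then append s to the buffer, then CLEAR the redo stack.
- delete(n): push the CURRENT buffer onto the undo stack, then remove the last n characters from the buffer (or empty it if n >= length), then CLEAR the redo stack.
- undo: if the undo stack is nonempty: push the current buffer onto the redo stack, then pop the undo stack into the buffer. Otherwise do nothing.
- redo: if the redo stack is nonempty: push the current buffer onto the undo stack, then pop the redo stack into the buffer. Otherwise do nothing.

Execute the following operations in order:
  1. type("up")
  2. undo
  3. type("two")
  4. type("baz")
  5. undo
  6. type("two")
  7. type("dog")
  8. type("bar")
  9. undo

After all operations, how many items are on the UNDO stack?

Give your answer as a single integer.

After op 1 (type): buf='up' undo_depth=1 redo_depth=0
After op 2 (undo): buf='(empty)' undo_depth=0 redo_depth=1
After op 3 (type): buf='two' undo_depth=1 redo_depth=0
After op 4 (type): buf='twobaz' undo_depth=2 redo_depth=0
After op 5 (undo): buf='two' undo_depth=1 redo_depth=1
After op 6 (type): buf='twotwo' undo_depth=2 redo_depth=0
After op 7 (type): buf='twotwodog' undo_depth=3 redo_depth=0
After op 8 (type): buf='twotwodogbar' undo_depth=4 redo_depth=0
After op 9 (undo): buf='twotwodog' undo_depth=3 redo_depth=1

Answer: 3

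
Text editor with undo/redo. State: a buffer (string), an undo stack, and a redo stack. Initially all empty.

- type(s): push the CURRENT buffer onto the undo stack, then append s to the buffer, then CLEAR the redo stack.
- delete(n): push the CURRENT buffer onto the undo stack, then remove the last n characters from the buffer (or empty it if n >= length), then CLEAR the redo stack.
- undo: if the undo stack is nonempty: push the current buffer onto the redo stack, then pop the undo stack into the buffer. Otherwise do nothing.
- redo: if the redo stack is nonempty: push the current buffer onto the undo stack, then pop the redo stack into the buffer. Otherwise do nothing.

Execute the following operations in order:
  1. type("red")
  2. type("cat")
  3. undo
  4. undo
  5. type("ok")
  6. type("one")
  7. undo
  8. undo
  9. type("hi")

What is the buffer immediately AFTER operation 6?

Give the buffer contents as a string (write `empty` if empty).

After op 1 (type): buf='red' undo_depth=1 redo_depth=0
After op 2 (type): buf='redcat' undo_depth=2 redo_depth=0
After op 3 (undo): buf='red' undo_depth=1 redo_depth=1
After op 4 (undo): buf='(empty)' undo_depth=0 redo_depth=2
After op 5 (type): buf='ok' undo_depth=1 redo_depth=0
After op 6 (type): buf='okone' undo_depth=2 redo_depth=0

Answer: okone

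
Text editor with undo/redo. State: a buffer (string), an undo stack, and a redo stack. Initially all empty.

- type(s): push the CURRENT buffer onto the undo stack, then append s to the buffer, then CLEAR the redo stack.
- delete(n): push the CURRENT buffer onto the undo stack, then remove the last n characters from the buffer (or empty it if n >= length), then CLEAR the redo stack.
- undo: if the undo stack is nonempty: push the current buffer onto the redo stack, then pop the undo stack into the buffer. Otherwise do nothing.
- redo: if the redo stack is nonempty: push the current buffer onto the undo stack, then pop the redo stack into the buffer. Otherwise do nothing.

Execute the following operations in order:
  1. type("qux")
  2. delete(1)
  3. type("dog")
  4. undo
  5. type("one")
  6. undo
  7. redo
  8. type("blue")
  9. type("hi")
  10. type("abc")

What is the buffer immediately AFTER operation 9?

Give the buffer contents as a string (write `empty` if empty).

Answer: quonebluehi

Derivation:
After op 1 (type): buf='qux' undo_depth=1 redo_depth=0
After op 2 (delete): buf='qu' undo_depth=2 redo_depth=0
After op 3 (type): buf='qudog' undo_depth=3 redo_depth=0
After op 4 (undo): buf='qu' undo_depth=2 redo_depth=1
After op 5 (type): buf='quone' undo_depth=3 redo_depth=0
After op 6 (undo): buf='qu' undo_depth=2 redo_depth=1
After op 7 (redo): buf='quone' undo_depth=3 redo_depth=0
After op 8 (type): buf='quoneblue' undo_depth=4 redo_depth=0
After op 9 (type): buf='quonebluehi' undo_depth=5 redo_depth=0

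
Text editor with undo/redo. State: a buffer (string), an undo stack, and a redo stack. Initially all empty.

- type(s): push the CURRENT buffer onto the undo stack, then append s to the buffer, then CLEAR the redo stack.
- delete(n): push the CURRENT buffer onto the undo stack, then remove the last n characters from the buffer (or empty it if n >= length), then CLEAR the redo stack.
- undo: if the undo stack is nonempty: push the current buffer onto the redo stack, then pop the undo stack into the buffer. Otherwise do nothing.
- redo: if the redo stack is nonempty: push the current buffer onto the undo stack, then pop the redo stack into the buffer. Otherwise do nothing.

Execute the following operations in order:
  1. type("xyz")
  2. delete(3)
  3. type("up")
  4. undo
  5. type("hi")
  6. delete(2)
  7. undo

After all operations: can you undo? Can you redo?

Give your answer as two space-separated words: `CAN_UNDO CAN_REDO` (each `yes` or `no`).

After op 1 (type): buf='xyz' undo_depth=1 redo_depth=0
After op 2 (delete): buf='(empty)' undo_depth=2 redo_depth=0
After op 3 (type): buf='up' undo_depth=3 redo_depth=0
After op 4 (undo): buf='(empty)' undo_depth=2 redo_depth=1
After op 5 (type): buf='hi' undo_depth=3 redo_depth=0
After op 6 (delete): buf='(empty)' undo_depth=4 redo_depth=0
After op 7 (undo): buf='hi' undo_depth=3 redo_depth=1

Answer: yes yes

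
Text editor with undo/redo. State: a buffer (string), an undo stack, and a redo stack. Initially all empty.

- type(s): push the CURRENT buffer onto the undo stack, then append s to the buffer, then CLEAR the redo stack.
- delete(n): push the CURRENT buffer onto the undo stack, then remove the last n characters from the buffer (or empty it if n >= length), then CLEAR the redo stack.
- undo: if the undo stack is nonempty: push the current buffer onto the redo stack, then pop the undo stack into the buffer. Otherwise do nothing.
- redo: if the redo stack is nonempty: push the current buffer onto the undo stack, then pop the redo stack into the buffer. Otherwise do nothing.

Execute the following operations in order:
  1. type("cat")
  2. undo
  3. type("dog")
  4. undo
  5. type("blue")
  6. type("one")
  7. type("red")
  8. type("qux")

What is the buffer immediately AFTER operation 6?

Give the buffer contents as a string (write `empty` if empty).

Answer: blueone

Derivation:
After op 1 (type): buf='cat' undo_depth=1 redo_depth=0
After op 2 (undo): buf='(empty)' undo_depth=0 redo_depth=1
After op 3 (type): buf='dog' undo_depth=1 redo_depth=0
After op 4 (undo): buf='(empty)' undo_depth=0 redo_depth=1
After op 5 (type): buf='blue' undo_depth=1 redo_depth=0
After op 6 (type): buf='blueone' undo_depth=2 redo_depth=0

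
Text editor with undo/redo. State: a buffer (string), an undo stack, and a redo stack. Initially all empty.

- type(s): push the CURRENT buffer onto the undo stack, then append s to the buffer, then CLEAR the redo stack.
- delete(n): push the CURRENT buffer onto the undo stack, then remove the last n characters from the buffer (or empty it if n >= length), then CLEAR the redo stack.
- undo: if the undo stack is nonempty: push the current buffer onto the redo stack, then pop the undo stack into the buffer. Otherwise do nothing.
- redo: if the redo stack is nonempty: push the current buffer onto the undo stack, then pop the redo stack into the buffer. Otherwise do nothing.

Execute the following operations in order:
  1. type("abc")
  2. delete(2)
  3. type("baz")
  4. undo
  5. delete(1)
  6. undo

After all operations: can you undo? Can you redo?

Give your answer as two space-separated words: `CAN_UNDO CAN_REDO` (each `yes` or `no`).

After op 1 (type): buf='abc' undo_depth=1 redo_depth=0
After op 2 (delete): buf='a' undo_depth=2 redo_depth=0
After op 3 (type): buf='abaz' undo_depth=3 redo_depth=0
After op 4 (undo): buf='a' undo_depth=2 redo_depth=1
After op 5 (delete): buf='(empty)' undo_depth=3 redo_depth=0
After op 6 (undo): buf='a' undo_depth=2 redo_depth=1

Answer: yes yes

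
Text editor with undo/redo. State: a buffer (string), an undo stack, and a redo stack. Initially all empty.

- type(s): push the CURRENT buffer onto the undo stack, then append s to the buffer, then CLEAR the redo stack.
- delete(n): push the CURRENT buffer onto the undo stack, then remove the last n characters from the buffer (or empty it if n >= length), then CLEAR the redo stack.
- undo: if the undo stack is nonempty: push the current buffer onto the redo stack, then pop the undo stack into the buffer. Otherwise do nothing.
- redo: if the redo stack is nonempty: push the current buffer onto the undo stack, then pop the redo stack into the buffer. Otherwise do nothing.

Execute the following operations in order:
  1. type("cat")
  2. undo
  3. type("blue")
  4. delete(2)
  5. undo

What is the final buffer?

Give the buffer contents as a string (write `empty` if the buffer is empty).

After op 1 (type): buf='cat' undo_depth=1 redo_depth=0
After op 2 (undo): buf='(empty)' undo_depth=0 redo_depth=1
After op 3 (type): buf='blue' undo_depth=1 redo_depth=0
After op 4 (delete): buf='bl' undo_depth=2 redo_depth=0
After op 5 (undo): buf='blue' undo_depth=1 redo_depth=1

Answer: blue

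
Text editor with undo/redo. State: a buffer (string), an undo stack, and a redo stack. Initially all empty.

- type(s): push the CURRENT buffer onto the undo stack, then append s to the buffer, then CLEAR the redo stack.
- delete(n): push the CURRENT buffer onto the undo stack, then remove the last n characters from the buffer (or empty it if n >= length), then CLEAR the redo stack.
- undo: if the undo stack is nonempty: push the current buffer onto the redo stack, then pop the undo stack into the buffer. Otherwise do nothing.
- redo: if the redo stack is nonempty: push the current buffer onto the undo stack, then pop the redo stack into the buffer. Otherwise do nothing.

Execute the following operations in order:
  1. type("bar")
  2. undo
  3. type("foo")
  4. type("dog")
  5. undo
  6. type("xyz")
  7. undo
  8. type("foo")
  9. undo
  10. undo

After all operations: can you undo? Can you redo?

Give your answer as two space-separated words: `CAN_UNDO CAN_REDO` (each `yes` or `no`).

After op 1 (type): buf='bar' undo_depth=1 redo_depth=0
After op 2 (undo): buf='(empty)' undo_depth=0 redo_depth=1
After op 3 (type): buf='foo' undo_depth=1 redo_depth=0
After op 4 (type): buf='foodog' undo_depth=2 redo_depth=0
After op 5 (undo): buf='foo' undo_depth=1 redo_depth=1
After op 6 (type): buf='fooxyz' undo_depth=2 redo_depth=0
After op 7 (undo): buf='foo' undo_depth=1 redo_depth=1
After op 8 (type): buf='foofoo' undo_depth=2 redo_depth=0
After op 9 (undo): buf='foo' undo_depth=1 redo_depth=1
After op 10 (undo): buf='(empty)' undo_depth=0 redo_depth=2

Answer: no yes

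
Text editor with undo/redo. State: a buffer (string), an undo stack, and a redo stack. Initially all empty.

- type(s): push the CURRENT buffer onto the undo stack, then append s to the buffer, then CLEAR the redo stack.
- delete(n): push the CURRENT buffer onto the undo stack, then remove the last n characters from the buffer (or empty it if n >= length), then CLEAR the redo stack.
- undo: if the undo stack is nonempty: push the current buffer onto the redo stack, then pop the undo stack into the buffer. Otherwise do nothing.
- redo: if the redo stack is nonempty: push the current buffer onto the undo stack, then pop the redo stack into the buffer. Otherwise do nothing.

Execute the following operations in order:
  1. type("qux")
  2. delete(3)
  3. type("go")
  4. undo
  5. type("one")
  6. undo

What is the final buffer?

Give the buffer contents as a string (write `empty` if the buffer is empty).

Answer: empty

Derivation:
After op 1 (type): buf='qux' undo_depth=1 redo_depth=0
After op 2 (delete): buf='(empty)' undo_depth=2 redo_depth=0
After op 3 (type): buf='go' undo_depth=3 redo_depth=0
After op 4 (undo): buf='(empty)' undo_depth=2 redo_depth=1
After op 5 (type): buf='one' undo_depth=3 redo_depth=0
After op 6 (undo): buf='(empty)' undo_depth=2 redo_depth=1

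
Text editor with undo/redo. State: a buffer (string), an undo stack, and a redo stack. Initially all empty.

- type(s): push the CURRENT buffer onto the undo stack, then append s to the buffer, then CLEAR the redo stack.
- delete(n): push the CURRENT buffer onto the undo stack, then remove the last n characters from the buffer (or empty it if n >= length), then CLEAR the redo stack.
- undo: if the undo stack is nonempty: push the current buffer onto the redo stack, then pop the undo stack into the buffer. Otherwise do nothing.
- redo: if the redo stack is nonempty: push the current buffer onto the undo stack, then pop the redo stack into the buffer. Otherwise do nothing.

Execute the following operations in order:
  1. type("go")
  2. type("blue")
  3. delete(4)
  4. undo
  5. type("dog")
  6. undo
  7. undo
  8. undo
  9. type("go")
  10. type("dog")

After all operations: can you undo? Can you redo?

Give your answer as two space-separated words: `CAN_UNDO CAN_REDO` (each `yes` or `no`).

Answer: yes no

Derivation:
After op 1 (type): buf='go' undo_depth=1 redo_depth=0
After op 2 (type): buf='goblue' undo_depth=2 redo_depth=0
After op 3 (delete): buf='go' undo_depth=3 redo_depth=0
After op 4 (undo): buf='goblue' undo_depth=2 redo_depth=1
After op 5 (type): buf='gobluedog' undo_depth=3 redo_depth=0
After op 6 (undo): buf='goblue' undo_depth=2 redo_depth=1
After op 7 (undo): buf='go' undo_depth=1 redo_depth=2
After op 8 (undo): buf='(empty)' undo_depth=0 redo_depth=3
After op 9 (type): buf='go' undo_depth=1 redo_depth=0
After op 10 (type): buf='godog' undo_depth=2 redo_depth=0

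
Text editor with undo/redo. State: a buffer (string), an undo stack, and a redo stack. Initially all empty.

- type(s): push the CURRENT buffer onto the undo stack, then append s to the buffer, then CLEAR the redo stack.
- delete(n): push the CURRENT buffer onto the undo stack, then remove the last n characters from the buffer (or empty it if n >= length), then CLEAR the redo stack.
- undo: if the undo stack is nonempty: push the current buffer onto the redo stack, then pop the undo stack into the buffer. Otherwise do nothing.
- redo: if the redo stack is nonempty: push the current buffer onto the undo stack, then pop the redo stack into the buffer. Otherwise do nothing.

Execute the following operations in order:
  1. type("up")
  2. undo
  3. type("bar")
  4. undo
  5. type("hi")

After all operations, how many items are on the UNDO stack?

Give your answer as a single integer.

After op 1 (type): buf='up' undo_depth=1 redo_depth=0
After op 2 (undo): buf='(empty)' undo_depth=0 redo_depth=1
After op 3 (type): buf='bar' undo_depth=1 redo_depth=0
After op 4 (undo): buf='(empty)' undo_depth=0 redo_depth=1
After op 5 (type): buf='hi' undo_depth=1 redo_depth=0

Answer: 1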